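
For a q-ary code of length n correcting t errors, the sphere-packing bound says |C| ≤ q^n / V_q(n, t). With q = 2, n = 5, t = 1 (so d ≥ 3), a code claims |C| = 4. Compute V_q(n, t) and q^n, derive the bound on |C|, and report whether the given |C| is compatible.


V_q(n, t) = 6, q^n = 32, Hamming bound = 5, |C| = 4 ≤ bound (satisfied).

Step 1: Compute V_q(n, t) = Σ_{j=0}^1 C(n, j) (q−1)^j.
  j = 0: C(5,0)·(1)^0 = 1·1 = 1.
  j = 1: C(5,1)·(1)^1 = 5·1 = 5.
  V_q(n, t) = 1 + 5 = 6.
Step 2: q^n = 2^5 = 32.
Step 3: Hamming bound ⌊q^n / V_q(n,t)⌋ = ⌊32/6⌋ = 5.
Step 4: Compare |C| = 4 to 5: satisfied.
The claimed |C| lies below the Hamming bound.


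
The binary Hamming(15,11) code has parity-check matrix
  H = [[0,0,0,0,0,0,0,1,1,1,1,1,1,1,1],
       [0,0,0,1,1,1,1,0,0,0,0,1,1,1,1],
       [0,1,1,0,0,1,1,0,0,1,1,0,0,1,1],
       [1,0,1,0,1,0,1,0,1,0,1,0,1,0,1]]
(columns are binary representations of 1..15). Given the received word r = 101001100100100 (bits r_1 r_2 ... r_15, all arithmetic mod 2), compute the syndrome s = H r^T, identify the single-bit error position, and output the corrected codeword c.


s = (0, 1, 0, 0)^T, error position = 4, corrected codeword c = 101101100100100

Compute s = H r^T mod 2 one row at a time:
  s_1 = 0 + 0 + 1 + 0 + 0 + 1 + 0 + 0 = 2 ≡ 0 (mod 2).
  s_2 = 0 + 0 + 1 + 1 + 0 + 1 + 0 + 0 = 3 ≡ 1 (mod 2).
  s_3 = 0 + 1 + 1 + 1 + 1 + 0 + 0 + 0 = 4 ≡ 0 (mod 2).
  s_4 = 1 + 1 + 0 + 1 + 0 + 0 + 1 + 0 = 4 ≡ 0 (mod 2).
s = (0, 1, 0, 0)^T — this equals column 4 of H (binary 0100), so error is at position 4.
Correct: flip bit 4 of r = 101001100100100 to get c = 101101100100100.


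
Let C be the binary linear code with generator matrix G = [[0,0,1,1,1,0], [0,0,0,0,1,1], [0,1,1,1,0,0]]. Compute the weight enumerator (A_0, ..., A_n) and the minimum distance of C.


Weight distribution: A_0 = 1, A_2 = 3, A_3 = 3, A_5 = 1. Minimum distance d = 2.

Enumerate all 2^3 = 8 messages m ∈ F_2^3.
For each, compute codeword c = mG in F_2^6, then tally its weight.
  m = 000 → c = 000000, weight = 0.
  m = 100 → c = 001110, weight = 3.
  m = 010 → c = 000011, weight = 2.
  m = 110 → c = 001101, weight = 3.
  m = 001 → c = 011100, weight = 3.
  m = 101 → c = 010010, weight = 2.
  m = 011 → c = 011111, weight = 5.
  m = 111 → c = 010001, weight = 2.
Tally weights:
  weight 0: 1 codewords.
  weight 2: 3 codewords.
  weight 3: 3 codewords.
  weight 5: 1 codewords.
Minimum distance d = smallest w > 0 with A_w > 0 = 2.
Sanity: Σ A_w = 8 = 2^3 = 8 ✓.


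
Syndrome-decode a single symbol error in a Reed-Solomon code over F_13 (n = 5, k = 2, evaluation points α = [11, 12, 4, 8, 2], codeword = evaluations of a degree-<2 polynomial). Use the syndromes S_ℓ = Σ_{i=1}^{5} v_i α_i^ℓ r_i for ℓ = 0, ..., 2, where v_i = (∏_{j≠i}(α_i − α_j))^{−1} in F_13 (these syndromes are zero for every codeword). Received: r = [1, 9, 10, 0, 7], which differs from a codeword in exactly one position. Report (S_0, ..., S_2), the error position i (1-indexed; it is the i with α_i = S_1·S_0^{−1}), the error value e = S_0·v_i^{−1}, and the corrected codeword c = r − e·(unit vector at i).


S = (5, 1, 8), error at position 4, error magnitude e = 10, c = [1, 9, 10, 3, 7].

Step 1: column multipliers v_i = (∏_{j≠i}(α_i − α_j))^{−1} mod 13.
  i = 1 (α = 11): (11−12)(11−4)(11−8)(11−2) = (−1)·7·3·9 = −189 ≡ 6, so v_1 = 6^{−1} = 11 (mod 13).
  i = 2 (α = 12): (12−11)(12−4)(12−8)(12−2) = 1·8·4·10 = 320 ≡ 8, so v_2 = 8^{−1} = 5 (mod 13).
  i = 3 (α = 4): (4−11)(4−12)(4−8)(4−2) = (−7)·(−8)·(−4)·2 = −448 ≡ 7, so v_3 = 7^{−1} = 2 (mod 13).
  i = 4 (α = 8): (8−11)(8−12)(8−4)(8−2) = (−3)·(−4)·4·6 = 288 ≡ 2, so v_4 = 2^{−1} = 7 (mod 13).
  i = 5 (α = 2): (2−11)(2−12)(2−4)(2−8) = (−9)·(−10)·(−2)·(−6) = 1080 ≡ 1, so v_5 = 1^{−1} = 1 (mod 13).
  v = [11, 5, 2, 7, 1].
Step 2: syndromes of r = [1, 9, 10, 0, 7] (all sums mod 13).
  S_0 = Σ v_i r_i = 11·1 + 5·9 + 2·10 + 7·0 + 1·7 = 83 ≡ 5.
  S_1 = Σ v_i α_i r_i = 11·11·1 + 5·12·9 + 2·4·10 + 7·8·0 + 1·2·7 = 755 ≡ 1.
  α_i^2 mod 13 = [4, 1, 3, 12, 4].
  S_2 = Σ v_i α_i^2 r_i = 11·4·1 + 5·1·9 + 2·3·10 + 7·12·0 + 1·4·7 = 177 ≡ 8.
  S = (5, 1, 8) ≠ 0, so r is not a codeword (an error is present).
Step 3: locate the error. For a single error e at position i, S_ℓ = v_i·e·α_i^ℓ, so α_err = S_1/S_0.
  S_0^{−1} = 5^{−1} = 8 (mod 13), so α_err = 1·8 = 8 ≡ 8 = α_4. Error position i = 4.
  Consistency check: S_2/S_1 = 8·1 = 8 ≡ 8 = α_err ✓ (single-error assumption holds).
Step 4: error magnitude e = S_0/v_4 = S_0·∏_{j≠4}(α_4 − α_j) = 5·2 = 10 ≡ 10 (mod 13).
Step 5: correct position 4: c_4 = r_4 − e = 0 − 10 ≡ 3 (mod 13). Hence c = [1, 9, 10, 3, 7].
  Check: interpolating c through the α_i gives m(x) = 4 + 8·x (degree < 2) with m(α_i) = c_i for every i, so c is indeed a codeword.


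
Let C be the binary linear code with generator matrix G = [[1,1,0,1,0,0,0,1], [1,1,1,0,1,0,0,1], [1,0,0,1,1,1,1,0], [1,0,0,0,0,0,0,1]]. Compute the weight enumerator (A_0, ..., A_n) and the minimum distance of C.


Weight distribution: A_0 = 1, A_2 = 2, A_3 = 2, A_4 = 3, A_5 = 6, A_6 = 2. Minimum distance d = 2.

Enumerate all 2^4 = 16 messages m ∈ F_2^4.
For each, compute codeword c = mG in F_2^8, then tally its weight.
  m = 0000 → c = 00000000, weight = 0.
  m = 1000 → c = 11010001, weight = 4.
  m = 0100 → c = 11101001, weight = 5.
  m = 1100 → c = 00111000, weight = 3.
  m = 0010 → c = 10011110, weight = 5.
  m = 1010 → c = 01001111, weight = 5.
  m = 0110 → c = 01110111, weight = 6.
  m = 1110 → c = 10100110, weight = 4.
  m = 0001 → c = 10000001, weight = 2.
  m = 1001 → c = 01010000, weight = 2.
  m = 0101 → c = 01101000, weight = 3.
  m = 1101 → c = 10111001, weight = 5.
  m = 0011 → c = 00011111, weight = 5.
  m = 1011 → c = 11001110, weight = 5.
  m = 0111 → c = 11110110, weight = 6.
  m = 1111 → c = 00100111, weight = 4.
Tally weights:
  weight 0: 1 codewords.
  weight 2: 2 codewords.
  weight 3: 2 codewords.
  weight 4: 3 codewords.
  weight 5: 6 codewords.
  weight 6: 2 codewords.
Minimum distance d = smallest w > 0 with A_w > 0 = 2.
Sanity: Σ A_w = 16 = 2^4 = 16 ✓.


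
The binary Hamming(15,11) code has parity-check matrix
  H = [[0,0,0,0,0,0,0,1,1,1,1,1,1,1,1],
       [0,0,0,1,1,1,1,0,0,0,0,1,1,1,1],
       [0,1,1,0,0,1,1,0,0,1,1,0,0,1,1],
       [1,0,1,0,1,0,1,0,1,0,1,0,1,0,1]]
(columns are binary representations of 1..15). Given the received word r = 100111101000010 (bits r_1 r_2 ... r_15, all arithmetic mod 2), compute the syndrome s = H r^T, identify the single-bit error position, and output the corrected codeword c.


s = (0, 1, 1, 0)^T, error position = 6, corrected codeword c = 100110101000010

Compute s = H r^T mod 2 one row at a time:
  s_1 = 0 + 1 + 0 + 0 + 0 + 0 + 1 + 0 = 2 ≡ 0 (mod 2).
  s_2 = 1 + 1 + 1 + 1 + 0 + 0 + 1 + 0 = 5 ≡ 1 (mod 2).
  s_3 = 0 + 0 + 1 + 1 + 0 + 0 + 1 + 0 = 3 ≡ 1 (mod 2).
  s_4 = 1 + 0 + 1 + 1 + 1 + 0 + 0 + 0 = 4 ≡ 0 (mod 2).
s = (0, 1, 1, 0)^T — this equals column 6 of H (binary 0110), so error is at position 6.
Correct: flip bit 6 of r = 100111101000010 to get c = 100110101000010.


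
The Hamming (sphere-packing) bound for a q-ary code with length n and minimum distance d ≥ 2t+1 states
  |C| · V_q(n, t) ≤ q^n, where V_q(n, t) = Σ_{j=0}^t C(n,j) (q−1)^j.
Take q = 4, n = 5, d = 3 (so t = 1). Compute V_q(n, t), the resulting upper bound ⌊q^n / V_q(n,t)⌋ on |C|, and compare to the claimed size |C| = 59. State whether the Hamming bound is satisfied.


V_q(n, t) = 16, q^n = 1024, Hamming bound = 64, |C| = 59 ≤ bound (satisfied).

Step 1: Compute V_q(n, t) = Σ_{j=0}^1 C(n, j) (q−1)^j.
  j = 0: C(5,0)·(3)^0 = 1·1 = 1.
  j = 1: C(5,1)·(3)^1 = 5·3 = 15.
  V_q(n, t) = 1 + 15 = 16.
Step 2: q^n = 4^5 = 1024.
Step 3: Hamming bound ⌊q^n / V_q(n,t)⌋ = ⌊1024/16⌋ = 64.
Step 4: Compare |C| = 59 to 64: satisfied.
The claimed |C| lies below the Hamming bound.


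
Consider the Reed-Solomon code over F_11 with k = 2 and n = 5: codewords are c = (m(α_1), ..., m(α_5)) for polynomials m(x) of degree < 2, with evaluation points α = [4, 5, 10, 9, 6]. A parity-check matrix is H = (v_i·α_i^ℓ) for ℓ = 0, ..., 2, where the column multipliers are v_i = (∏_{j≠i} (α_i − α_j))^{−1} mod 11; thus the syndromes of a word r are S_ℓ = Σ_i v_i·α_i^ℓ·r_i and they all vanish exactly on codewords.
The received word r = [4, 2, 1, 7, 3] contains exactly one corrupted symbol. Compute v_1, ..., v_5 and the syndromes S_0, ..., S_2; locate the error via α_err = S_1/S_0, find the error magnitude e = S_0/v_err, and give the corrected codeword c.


S = (2, 10, 6), error at position 2, error magnitude e = 4, c = [4, 9, 1, 7, 3].

Step 1: column multipliers v_i = (∏_{j≠i}(α_i − α_j))^{−1} mod 11.
  i = 1 (α = 4): (4−5)(4−10)(4−9)(4−6) = (−1)·(−6)·(−5)·(−2) = 60 ≡ 5, so v_1 = 5^{−1} = 9 (mod 11).
  i = 2 (α = 5): (5−4)(5−10)(5−9)(5−6) = 1·(−5)·(−4)·(−1) = −20 ≡ 2, so v_2 = 2^{−1} = 6 (mod 11).
  i = 3 (α = 10): (10−4)(10−5)(10−9)(10−6) = 6·5·1·4 = 120 ≡ 10, so v_3 = 10^{−1} = 10 (mod 11).
  i = 4 (α = 9): (9−4)(9−5)(9−10)(9−6) = 5·4·(−1)·3 = −60 ≡ 6, so v_4 = 6^{−1} = 2 (mod 11).
  i = 5 (α = 6): (6−4)(6−5)(6−10)(6−9) = 2·1·(−4)·(−3) = 24 ≡ 2, so v_5 = 2^{−1} = 6 (mod 11).
  v = [9, 6, 10, 2, 6].
Step 2: syndromes of r = [4, 2, 1, 7, 3] (all sums mod 11).
  S_0 = Σ v_i r_i = 9·4 + 6·2 + 10·1 + 2·7 + 6·3 = 90 ≡ 2.
  S_1 = Σ v_i α_i r_i = 9·4·4 + 6·5·2 + 10·10·1 + 2·9·7 + 6·6·3 = 538 ≡ 10.
  α_i^2 mod 11 = [5, 3, 1, 4, 3].
  S_2 = Σ v_i α_i^2 r_i = 9·5·4 + 6·3·2 + 10·1·1 + 2·4·7 + 6·3·3 = 336 ≡ 6.
  S = (2, 10, 6) ≠ 0, so r is not a codeword (an error is present).
Step 3: locate the error. For a single error e at position i, S_ℓ = v_i·e·α_i^ℓ, so α_err = S_1/S_0.
  S_0^{−1} = 2^{−1} = 6 (mod 11), so α_err = 10·6 = 60 ≡ 5 = α_2. Error position i = 2.
  Consistency check: S_2/S_1 = 6·10 = 60 ≡ 5 = α_err ✓ (single-error assumption holds).
Step 4: error magnitude e = S_0/v_2 = S_0·∏_{j≠2}(α_2 − α_j) = 2·2 = 4 ≡ 4 (mod 11).
Step 5: correct position 2: c_2 = r_2 − e = 2 − 4 ≡ 9 (mod 11). Hence c = [4, 9, 1, 7, 3].
  Check: interpolating c through the α_i gives m(x) = 6 + 5·x (degree < 2) with m(α_i) = c_i for every i, so c is indeed a codeword.


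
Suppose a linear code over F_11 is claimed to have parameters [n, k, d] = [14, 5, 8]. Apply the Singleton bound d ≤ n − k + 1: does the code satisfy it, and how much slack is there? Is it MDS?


Singleton RHS = n − k + 1 = 10, slack = 2, bound satisfied, not MDS.

Singleton bound: d ≤ n − k + 1.
Here n = 14, k = 5, so n − k + 1 = 10.
Given d = 8, check d ≤ 10: YES.
Slack = (n − k + 1) − d = 2.
The code is NOT MDS (slack = 2 > 0).
Description: the claimed parameters are [14, 5, 8]_11; such a code would be non-MDS.


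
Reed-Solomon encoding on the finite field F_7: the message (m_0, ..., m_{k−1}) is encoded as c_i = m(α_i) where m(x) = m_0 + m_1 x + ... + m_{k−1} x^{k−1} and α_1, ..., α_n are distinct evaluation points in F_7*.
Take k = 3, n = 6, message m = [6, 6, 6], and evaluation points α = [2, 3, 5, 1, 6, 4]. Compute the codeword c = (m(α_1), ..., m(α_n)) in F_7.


c = [0, 1, 4, 4, 6, 0]

Message polynomial: m(x) = 6 + 6·x + 6·x^2 (mod 7).
For each evaluation point α_i, compute m(α_i) mod 7:
  α_1 = 2: Horner steps 6 → 4 → 0, so m(2) = 0.
  α_2 = 3: Horner steps 6 → 3 → 1, so m(3) = 1.
  α_3 = 5: Horner steps 6 → 1 → 4, so m(5) = 4.
  α_4 = 1: Horner steps 6 → 5 → 4, so m(1) = 4.
  α_5 = 6: Horner steps 6 → 0 → 6, so m(6) = 6.
  α_6 = 4: Horner steps 6 → 2 → 0, so m(4) = 0.
Codeword c = [0, 1, 4, 4, 6, 0] ∈ F_7^6.


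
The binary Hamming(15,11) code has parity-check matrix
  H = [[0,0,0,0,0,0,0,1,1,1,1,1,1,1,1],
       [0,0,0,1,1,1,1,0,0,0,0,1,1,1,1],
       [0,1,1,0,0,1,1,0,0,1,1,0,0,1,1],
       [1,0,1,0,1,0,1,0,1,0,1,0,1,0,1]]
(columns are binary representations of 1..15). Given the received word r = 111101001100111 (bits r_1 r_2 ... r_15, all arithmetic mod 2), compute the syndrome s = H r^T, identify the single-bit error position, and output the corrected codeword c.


s = (1, 1, 0, 1)^T, error position = 13, corrected codeword c = 111101001100011

Compute s = H r^T mod 2 one row at a time:
  s_1 = 0 + 1 + 1 + 0 + 0 + 1 + 1 + 1 = 5 ≡ 1 (mod 2).
  s_2 = 1 + 0 + 1 + 0 + 0 + 1 + 1 + 1 = 5 ≡ 1 (mod 2).
  s_3 = 1 + 1 + 1 + 0 + 1 + 0 + 1 + 1 = 6 ≡ 0 (mod 2).
  s_4 = 1 + 1 + 0 + 0 + 1 + 0 + 1 + 1 = 5 ≡ 1 (mod 2).
s = (1, 1, 0, 1)^T — this equals column 13 of H (binary 1101), so error is at position 13.
Correct: flip bit 13 of r = 111101001100111 to get c = 111101001100011.


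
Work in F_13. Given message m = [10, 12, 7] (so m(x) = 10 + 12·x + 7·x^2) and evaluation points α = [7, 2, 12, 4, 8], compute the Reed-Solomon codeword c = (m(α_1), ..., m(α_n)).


c = [8, 10, 5, 1, 8]

Message polynomial: m(x) = 10 + 12·x + 7·x^2 (mod 13).
For each evaluation point α_i, compute m(α_i) mod 13:
  α_1 = 7: Horner steps 7 → 9 → 8, so m(7) = 8.
  α_2 = 2: Horner steps 7 → 0 → 10, so m(2) = 10.
  α_3 = 12: Horner steps 7 → 5 → 5, so m(12) = 5.
  α_4 = 4: Horner steps 7 → 1 → 1, so m(4) = 1.
  α_5 = 8: Horner steps 7 → 3 → 8, so m(8) = 8.
Codeword c = [8, 10, 5, 1, 8] ∈ F_13^5.


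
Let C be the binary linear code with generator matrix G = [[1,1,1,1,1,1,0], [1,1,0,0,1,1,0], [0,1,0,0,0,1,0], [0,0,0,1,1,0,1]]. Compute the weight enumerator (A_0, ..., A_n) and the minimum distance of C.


Weight distribution: A_0 = 1, A_2 = 3, A_3 = 4, A_4 = 3, A_5 = 4, A_6 = 1. Minimum distance d = 2.

Enumerate all 2^4 = 16 messages m ∈ F_2^4.
For each, compute codeword c = mG in F_2^7, then tally its weight.
  m = 0000 → c = 0000000, weight = 0.
  m = 1000 → c = 1111110, weight = 6.
  m = 0100 → c = 1100110, weight = 4.
  m = 1100 → c = 0011000, weight = 2.
  m = 0010 → c = 0100010, weight = 2.
  m = 1010 → c = 1011100, weight = 4.
  m = 0110 → c = 1000100, weight = 2.
  m = 1110 → c = 0111010, weight = 4.
  m = 0001 → c = 0001101, weight = 3.
  m = 1001 → c = 1110011, weight = 5.
  m = 0101 → c = 1101011, weight = 5.
  m = 1101 → c = 0010101, weight = 3.
  m = 0011 → c = 0101111, weight = 5.
  m = 1011 → c = 1010001, weight = 3.
  m = 0111 → c = 1001001, weight = 3.
  m = 1111 → c = 0110111, weight = 5.
Tally weights:
  weight 0: 1 codewords.
  weight 2: 3 codewords.
  weight 3: 4 codewords.
  weight 4: 3 codewords.
  weight 5: 4 codewords.
  weight 6: 1 codewords.
Minimum distance d = smallest w > 0 with A_w > 0 = 2.
Sanity: Σ A_w = 16 = 2^4 = 16 ✓.


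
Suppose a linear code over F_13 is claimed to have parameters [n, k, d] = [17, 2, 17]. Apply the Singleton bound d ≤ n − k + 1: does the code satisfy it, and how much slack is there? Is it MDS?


Singleton RHS = n − k + 1 = 16, slack = -1, bound violated (no such code; not MDS).

Singleton bound: d ≤ n − k + 1.
Here n = 17, k = 2, so n − k + 1 = 16.
Given d = 17, check d ≤ 16: NO.
Slack = (n − k + 1) − d = -1.
The slack is negative: d = 17 exceeds n − k + 1 = 16 by 1, so the Singleton bound is violated and no linear [17, 2, 17]_13 code can exist. In particular it is not MDS (MDS requires d = n − k + 1 exactly).
Description: the claimed parameters are [17, 2, 17]_13; such a code would be impossible (violates the Singleton bound).


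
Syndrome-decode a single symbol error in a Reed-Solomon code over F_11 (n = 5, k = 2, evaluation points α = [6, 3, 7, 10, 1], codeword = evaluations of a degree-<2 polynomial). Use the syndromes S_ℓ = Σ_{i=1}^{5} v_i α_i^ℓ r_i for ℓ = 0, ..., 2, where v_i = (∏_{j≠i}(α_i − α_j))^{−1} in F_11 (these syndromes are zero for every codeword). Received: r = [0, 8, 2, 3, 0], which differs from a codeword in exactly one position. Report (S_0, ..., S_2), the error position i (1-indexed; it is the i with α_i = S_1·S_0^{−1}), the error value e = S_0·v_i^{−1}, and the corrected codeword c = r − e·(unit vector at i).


S = (7, 9, 10), error at position 1, error magnitude e = 2, c = [9, 8, 2, 3, 0].

Step 1: column multipliers v_i = (∏_{j≠i}(α_i − α_j))^{−1} mod 11.
  i = 1 (α = 6): (6−3)(6−7)(6−10)(6−1) = 3·(−1)·(−4)·5 = 60 ≡ 5, so v_1 = 5^{−1} = 9 (mod 11).
  i = 2 (α = 3): (3−6)(3−7)(3−10)(3−1) = (−3)·(−4)·(−7)·2 = −168 ≡ 8, so v_2 = 8^{−1} = 7 (mod 11).
  i = 3 (α = 7): (7−6)(7−3)(7−10)(7−1) = 1·4·(−3)·6 = −72 ≡ 5, so v_3 = 5^{−1} = 9 (mod 11).
  i = 4 (α = 10): (10−6)(10−3)(10−7)(10−1) = 4·7·3·9 = 756 ≡ 8, so v_4 = 8^{−1} = 7 (mod 11).
  i = 5 (α = 1): (1−6)(1−3)(1−7)(1−10) = (−5)·(−2)·(−6)·(−9) = 540 ≡ 1, so v_5 = 1^{−1} = 1 (mod 11).
  v = [9, 7, 9, 7, 1].
Step 2: syndromes of r = [0, 8, 2, 3, 0] (all sums mod 11).
  S_0 = Σ v_i r_i = 9·0 + 7·8 + 9·2 + 7·3 + 1·0 = 95 ≡ 7.
  S_1 = Σ v_i α_i r_i = 9·6·0 + 7·3·8 + 9·7·2 + 7·10·3 + 1·1·0 = 504 ≡ 9.
  α_i^2 mod 11 = [3, 9, 5, 1, 1].
  S_2 = Σ v_i α_i^2 r_i = 9·3·0 + 7·9·8 + 9·5·2 + 7·1·3 + 1·1·0 = 615 ≡ 10.
  S = (7, 9, 10) ≠ 0, so r is not a codeword (an error is present).
Step 3: locate the error. For a single error e at position i, S_ℓ = v_i·e·α_i^ℓ, so α_err = S_1/S_0.
  S_0^{−1} = 7^{−1} = 8 (mod 11), so α_err = 9·8 = 72 ≡ 6 = α_1. Error position i = 1.
  Consistency check: S_2/S_1 = 10·5 = 50 ≡ 6 = α_err ✓ (single-error assumption holds).
Step 4: error magnitude e = S_0/v_1 = S_0·∏_{j≠1}(α_1 − α_j) = 7·5 = 35 ≡ 2 (mod 11).
Step 5: correct position 1: c_1 = r_1 − e = 0 − 2 ≡ 9 (mod 11). Hence c = [9, 8, 2, 3, 0].
  Check: interpolating c through the α_i gives m(x) = 7 + 4·x (degree < 2) with m(α_i) = c_i for every i, so c is indeed a codeword.


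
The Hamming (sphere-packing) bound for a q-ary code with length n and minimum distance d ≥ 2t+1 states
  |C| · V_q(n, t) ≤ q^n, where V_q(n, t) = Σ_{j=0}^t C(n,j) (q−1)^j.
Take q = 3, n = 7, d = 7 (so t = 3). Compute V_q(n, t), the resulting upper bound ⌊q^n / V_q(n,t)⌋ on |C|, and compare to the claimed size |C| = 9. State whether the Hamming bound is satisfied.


V_q(n, t) = 379, q^n = 2187, Hamming bound = 5, |C| = 9 > bound (violated).

Step 1: Compute V_q(n, t) = Σ_{j=0}^3 C(n, j) (q−1)^j.
  j = 0: C(7,0)·(2)^0 = 1·1 = 1.
  j = 1: C(7,1)·(2)^1 = 7·2 = 14.
  j = 2: C(7,2)·(2)^2 = 21·4 = 84.
  j = 3: C(7,3)·(2)^3 = 35·8 = 280.
  V_q(n, t) = 1 + 14 + 84 + 280 = 379.
Step 2: q^n = 3^7 = 2187.
Step 3: Hamming bound ⌊q^n / V_q(n,t)⌋ = ⌊2187/379⌋ = 5.
Step 4: Compare |C| = 9 to 5: violated.
The claimed |C| lies above the Hamming bound, so no 3-ary code of length 7 with d ≥ 7 can have 9 codewords.


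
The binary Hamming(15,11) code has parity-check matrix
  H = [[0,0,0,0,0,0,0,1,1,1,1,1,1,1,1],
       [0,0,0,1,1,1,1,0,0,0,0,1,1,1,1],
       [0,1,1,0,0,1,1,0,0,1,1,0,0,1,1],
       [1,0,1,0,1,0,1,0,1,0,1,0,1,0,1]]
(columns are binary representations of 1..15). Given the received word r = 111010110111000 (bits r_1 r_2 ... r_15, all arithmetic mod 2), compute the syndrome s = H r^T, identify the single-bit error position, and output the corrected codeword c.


s = (0, 1, 1, 1)^T, error position = 7, corrected codeword c = 111010010111000

Compute s = H r^T mod 2 one row at a time:
  s_1 = 1 + 0 + 1 + 1 + 1 + 0 + 0 + 0 = 4 ≡ 0 (mod 2).
  s_2 = 0 + 1 + 0 + 1 + 1 + 0 + 0 + 0 = 3 ≡ 1 (mod 2).
  s_3 = 1 + 1 + 0 + 1 + 1 + 1 + 0 + 0 = 5 ≡ 1 (mod 2).
  s_4 = 1 + 1 + 1 + 1 + 0 + 1 + 0 + 0 = 5 ≡ 1 (mod 2).
s = (0, 1, 1, 1)^T — this equals column 7 of H (binary 0111), so error is at position 7.
Correct: flip bit 7 of r = 111010110111000 to get c = 111010010111000.


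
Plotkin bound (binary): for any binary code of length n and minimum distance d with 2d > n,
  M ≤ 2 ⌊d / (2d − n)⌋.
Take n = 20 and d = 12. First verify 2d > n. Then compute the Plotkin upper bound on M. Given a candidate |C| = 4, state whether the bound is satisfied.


Plotkin bound M ≤ 6; given |C| = 4 ≤ bound (satisfied).

Check applicability: 2d = 24, n = 20.
2d − n = 4 > 0, so Plotkin applies.
Compute d/(2d−n) = 12/4 ≈ 3.0000.
⌊d/(2d−n)⌋ = 3.
Plotkin bound: M ≤ 2·3 = 6.
Given |C| = 4, check: satisfied.
This |C| is below the Plotkin bound.


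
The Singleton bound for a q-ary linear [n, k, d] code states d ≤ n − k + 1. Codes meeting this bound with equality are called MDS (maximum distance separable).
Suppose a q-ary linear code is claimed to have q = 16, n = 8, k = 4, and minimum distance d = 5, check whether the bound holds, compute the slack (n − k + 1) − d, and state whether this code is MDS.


Singleton RHS = n − k + 1 = 5, slack = 0, bound satisfied, MDS.

Singleton bound: d ≤ n − k + 1.
Here n = 8, k = 4, so n − k + 1 = 5.
Given d = 5, check d ≤ 5: YES.
Slack = (n − k + 1) − d = 0.
The code is MDS (slack = 0).
Description: the claimed parameters are [8, 4, 5]_16; such a code would be MDS (meets Singleton bound).


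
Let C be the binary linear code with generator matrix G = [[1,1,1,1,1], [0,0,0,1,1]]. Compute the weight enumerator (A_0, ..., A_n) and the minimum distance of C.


Weight distribution: A_0 = 1, A_2 = 1, A_3 = 1, A_5 = 1. Minimum distance d = 2.

Enumerate all 2^2 = 4 messages m ∈ F_2^2.
For each, compute codeword c = mG in F_2^5, then tally its weight.
  m = 00 → c = 00000, weight = 0.
  m = 10 → c = 11111, weight = 5.
  m = 01 → c = 00011, weight = 2.
  m = 11 → c = 11100, weight = 3.
Tally weights:
  weight 0: 1 codewords.
  weight 2: 1 codewords.
  weight 3: 1 codewords.
  weight 5: 1 codewords.
Minimum distance d = smallest w > 0 with A_w > 0 = 2.
Sanity: Σ A_w = 4 = 2^2 = 4 ✓.


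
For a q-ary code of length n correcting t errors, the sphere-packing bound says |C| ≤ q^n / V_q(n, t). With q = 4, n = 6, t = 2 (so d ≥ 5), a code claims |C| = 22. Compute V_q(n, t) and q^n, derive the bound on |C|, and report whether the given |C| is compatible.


V_q(n, t) = 154, q^n = 4096, Hamming bound = 26, |C| = 22 ≤ bound (satisfied).

Step 1: Compute V_q(n, t) = Σ_{j=0}^2 C(n, j) (q−1)^j.
  j = 0: C(6,0)·(3)^0 = 1·1 = 1.
  j = 1: C(6,1)·(3)^1 = 6·3 = 18.
  j = 2: C(6,2)·(3)^2 = 15·9 = 135.
  V_q(n, t) = 1 + 18 + 135 = 154.
Step 2: q^n = 4^6 = 4096.
Step 3: Hamming bound ⌊q^n / V_q(n,t)⌋ = ⌊4096/154⌋ = 26.
Step 4: Compare |C| = 22 to 26: satisfied.
The claimed |C| lies below the Hamming bound.


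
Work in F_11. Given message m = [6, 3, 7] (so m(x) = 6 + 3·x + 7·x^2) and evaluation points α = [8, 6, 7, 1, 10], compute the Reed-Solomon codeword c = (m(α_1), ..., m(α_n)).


c = [5, 1, 7, 5, 10]

Message polynomial: m(x) = 6 + 3·x + 7·x^2 (mod 11).
For each evaluation point α_i, compute m(α_i) mod 11:
  α_1 = 8: Horner steps 7 → 4 → 5, so m(8) = 5.
  α_2 = 6: Horner steps 7 → 1 → 1, so m(6) = 1.
  α_3 = 7: Horner steps 7 → 8 → 7, so m(7) = 7.
  α_4 = 1: Horner steps 7 → 10 → 5, so m(1) = 5.
  α_5 = 10: Horner steps 7 → 7 → 10, so m(10) = 10.
Codeword c = [5, 1, 7, 5, 10] ∈ F_11^5.


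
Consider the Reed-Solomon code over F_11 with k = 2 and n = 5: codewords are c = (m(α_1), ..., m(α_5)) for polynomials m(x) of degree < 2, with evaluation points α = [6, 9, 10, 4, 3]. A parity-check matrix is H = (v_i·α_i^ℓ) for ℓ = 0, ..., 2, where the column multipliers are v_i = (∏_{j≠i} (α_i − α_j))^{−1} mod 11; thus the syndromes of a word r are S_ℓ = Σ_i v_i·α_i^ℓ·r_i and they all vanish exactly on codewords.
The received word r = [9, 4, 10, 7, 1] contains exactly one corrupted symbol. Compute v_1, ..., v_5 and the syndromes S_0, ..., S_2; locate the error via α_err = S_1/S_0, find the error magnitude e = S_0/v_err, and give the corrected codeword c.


S = (2, 1, 6), error at position 1, error magnitude e = 1, c = [8, 4, 10, 7, 1].

Step 1: column multipliers v_i = (∏_{j≠i}(α_i − α_j))^{−1} mod 11.
  i = 1 (α = 6): (6−9)(6−10)(6−4)(6−3) = (−3)·(−4)·2·3 = 72 ≡ 6, so v_1 = 6^{−1} = 2 (mod 11).
  i = 2 (α = 9): (9−6)(9−10)(9−4)(9−3) = 3·(−1)·5·6 = −90 ≡ 9, so v_2 = 9^{−1} = 5 (mod 11).
  i = 3 (α = 10): (10−6)(10−9)(10−4)(10−3) = 4·1·6·7 = 168 ≡ 3, so v_3 = 3^{−1} = 4 (mod 11).
  i = 4 (α = 4): (4−6)(4−9)(4−10)(4−3) = (−2)·(−5)·(−6)·1 = −60 ≡ 6, so v_4 = 6^{−1} = 2 (mod 11).
  i = 5 (α = 3): (3−6)(3−9)(3−10)(3−4) = (−3)·(−6)·(−7)·(−1) = 126 ≡ 5, so v_5 = 5^{−1} = 9 (mod 11).
  v = [2, 5, 4, 2, 9].
Step 2: syndromes of r = [9, 4, 10, 7, 1] (all sums mod 11).
  S_0 = Σ v_i r_i = 2·9 + 5·4 + 4·10 + 2·7 + 9·1 = 101 ≡ 2.
  S_1 = Σ v_i α_i r_i = 2·6·9 + 5·9·4 + 4·10·10 + 2·4·7 + 9·3·1 = 771 ≡ 1.
  α_i^2 mod 11 = [3, 4, 1, 5, 9].
  S_2 = Σ v_i α_i^2 r_i = 2·3·9 + 5·4·4 + 4·1·10 + 2·5·7 + 9·9·1 = 325 ≡ 6.
  S = (2, 1, 6) ≠ 0, so r is not a codeword (an error is present).
Step 3: locate the error. For a single error e at position i, S_ℓ = v_i·e·α_i^ℓ, so α_err = S_1/S_0.
  S_0^{−1} = 2^{−1} = 6 (mod 11), so α_err = 1·6 = 6 ≡ 6 = α_1. Error position i = 1.
  Consistency check: S_2/S_1 = 6·1 = 6 ≡ 6 = α_err ✓ (single-error assumption holds).
Step 4: error magnitude e = S_0/v_1 = S_0·∏_{j≠1}(α_1 − α_j) = 2·6 = 12 ≡ 1 (mod 11).
Step 5: correct position 1: c_1 = r_1 − e = 9 − 1 ≡ 8 (mod 11). Hence c = [8, 4, 10, 7, 1].
  Check: interpolating c through the α_i gives m(x) = 5 + 6·x (degree < 2) with m(α_i) = c_i for every i, so c is indeed a codeword.


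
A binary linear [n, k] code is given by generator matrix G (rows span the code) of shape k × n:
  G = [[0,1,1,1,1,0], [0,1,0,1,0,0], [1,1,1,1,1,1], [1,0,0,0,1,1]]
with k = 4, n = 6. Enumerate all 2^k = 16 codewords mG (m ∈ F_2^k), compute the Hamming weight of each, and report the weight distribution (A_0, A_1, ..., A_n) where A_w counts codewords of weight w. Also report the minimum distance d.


Weight distribution: A_0 = 1, A_1 = 2, A_2 = 3, A_3 = 4, A_4 = 3, A_5 = 2, A_6 = 1. Minimum distance d = 1.

Enumerate all 2^4 = 16 messages m ∈ F_2^4.
For each, compute codeword c = mG in F_2^6, then tally its weight.
  m = 0000 → c = 000000, weight = 0.
  m = 1000 → c = 011110, weight = 4.
  m = 0100 → c = 010100, weight = 2.
  m = 1100 → c = 001010, weight = 2.
  m = 0010 → c = 111111, weight = 6.
  m = 1010 → c = 100001, weight = 2.
  m = 0110 → c = 101011, weight = 4.
  m = 1110 → c = 110101, weight = 4.
  m = 0001 → c = 100011, weight = 3.
  m = 1001 → c = 111101, weight = 5.
  m = 0101 → c = 110111, weight = 5.
  m = 1101 → c = 101001, weight = 3.
  m = 0011 → c = 011100, weight = 3.
  m = 1011 → c = 000010, weight = 1.
  m = 0111 → c = 001000, weight = 1.
  m = 1111 → c = 010110, weight = 3.
Tally weights:
  weight 0: 1 codewords.
  weight 1: 2 codewords.
  weight 2: 3 codewords.
  weight 3: 4 codewords.
  weight 4: 3 codewords.
  weight 5: 2 codewords.
  weight 6: 1 codewords.
Minimum distance d = smallest w > 0 with A_w > 0 = 1.
Sanity: Σ A_w = 16 = 2^4 = 16 ✓.


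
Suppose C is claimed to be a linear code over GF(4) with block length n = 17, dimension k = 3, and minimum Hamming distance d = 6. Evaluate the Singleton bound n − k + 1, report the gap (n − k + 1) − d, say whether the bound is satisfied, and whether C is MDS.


Singleton RHS = n − k + 1 = 15, slack = 9, bound satisfied, not MDS.

Singleton bound: d ≤ n − k + 1.
Here n = 17, k = 3, so n − k + 1 = 15.
Given d = 6, check d ≤ 15: YES.
Slack = (n − k + 1) − d = 9.
The code is NOT MDS (slack = 9 > 0).
Description: the claimed parameters are [17, 3, 6]_4; such a code would be non-MDS.


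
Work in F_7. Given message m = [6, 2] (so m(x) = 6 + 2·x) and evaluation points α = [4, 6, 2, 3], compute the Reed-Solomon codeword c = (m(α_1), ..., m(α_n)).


c = [0, 4, 3, 5]

Message polynomial: m(x) = 6 + 2·x (mod 7).
For each evaluation point α_i, compute m(α_i) mod 7:
  α_1 = 4: Horner steps 2 → 0, so m(4) = 0.
  α_2 = 6: Horner steps 2 → 4, so m(6) = 4.
  α_3 = 2: Horner steps 2 → 3, so m(2) = 3.
  α_4 = 3: Horner steps 2 → 5, so m(3) = 5.
Codeword c = [0, 4, 3, 5] ∈ F_7^4.


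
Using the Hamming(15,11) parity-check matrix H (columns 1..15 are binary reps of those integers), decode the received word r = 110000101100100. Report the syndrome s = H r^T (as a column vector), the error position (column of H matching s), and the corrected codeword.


s = (1, 0, 1, 0)^T, error position = 10, corrected codeword c = 110000101000100

Compute s = H r^T mod 2 one row at a time:
  s_1 = 0 + 1 + 1 + 0 + 0 + 1 + 0 + 0 = 3 ≡ 1 (mod 2).
  s_2 = 0 + 0 + 0 + 1 + 0 + 1 + 0 + 0 = 2 ≡ 0 (mod 2).
  s_3 = 1 + 0 + 0 + 1 + 1 + 0 + 0 + 0 = 3 ≡ 1 (mod 2).
  s_4 = 1 + 0 + 0 + 1 + 1 + 0 + 1 + 0 = 4 ≡ 0 (mod 2).
s = (1, 0, 1, 0)^T — this equals column 10 of H (binary 1010), so error is at position 10.
Correct: flip bit 10 of r = 110000101100100 to get c = 110000101000100.


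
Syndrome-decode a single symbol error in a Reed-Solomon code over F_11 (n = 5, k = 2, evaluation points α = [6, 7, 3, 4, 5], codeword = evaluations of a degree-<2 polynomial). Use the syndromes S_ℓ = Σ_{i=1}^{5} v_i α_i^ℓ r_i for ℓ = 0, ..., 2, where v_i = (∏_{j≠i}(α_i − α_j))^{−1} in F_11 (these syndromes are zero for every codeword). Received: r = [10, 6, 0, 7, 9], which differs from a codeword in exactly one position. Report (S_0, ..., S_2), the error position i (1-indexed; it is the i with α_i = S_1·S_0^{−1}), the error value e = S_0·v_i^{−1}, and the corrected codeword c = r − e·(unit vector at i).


S = (7, 2, 10), error at position 5, error magnitude e = 6, c = [10, 6, 0, 7, 3].

Step 1: column multipliers v_i = (∏_{j≠i}(α_i − α_j))^{−1} mod 11.
  i = 1 (α = 6): (6−7)(6−3)(6−4)(6−5) = (−1)·3·2·1 = −6 ≡ 5, so v_1 = 5^{−1} = 9 (mod 11).
  i = 2 (α = 7): (7−6)(7−3)(7−4)(7−5) = 1·4·3·2 = 24 ≡ 2, so v_2 = 2^{−1} = 6 (mod 11).
  i = 3 (α = 3): (3−6)(3−7)(3−4)(3−5) = (−3)·(−4)·(−1)·(−2) = 24 ≡ 2, so v_3 = 2^{−1} = 6 (mod 11).
  i = 4 (α = 4): (4−6)(4−7)(4−3)(4−5) = (−2)·(−3)·1·(−1) = −6 ≡ 5, so v_4 = 5^{−1} = 9 (mod 11).
  i = 5 (α = 5): (5−6)(5−7)(5−3)(5−4) = (−1)·(−2)·2·1 = 4 ≡ 4, so v_5 = 4^{−1} = 3 (mod 11).
  v = [9, 6, 6, 9, 3].
Step 2: syndromes of r = [10, 6, 0, 7, 9] (all sums mod 11).
  S_0 = Σ v_i r_i = 9·10 + 6·6 + 6·0 + 9·7 + 3·9 = 216 ≡ 7.
  S_1 = Σ v_i α_i r_i = 9·6·10 + 6·7·6 + 6·3·0 + 9·4·7 + 3·5·9 = 1179 ≡ 2.
  α_i^2 mod 11 = [3, 5, 9, 5, 3].
  S_2 = Σ v_i α_i^2 r_i = 9·3·10 + 6·5·6 + 6·9·0 + 9·5·7 + 3·3·9 = 846 ≡ 10.
  S = (7, 2, 10) ≠ 0, so r is not a codeword (an error is present).
Step 3: locate the error. For a single error e at position i, S_ℓ = v_i·e·α_i^ℓ, so α_err = S_1/S_0.
  S_0^{−1} = 7^{−1} = 8 (mod 11), so α_err = 2·8 = 16 ≡ 5 = α_5. Error position i = 5.
  Consistency check: S_2/S_1 = 10·6 = 60 ≡ 5 = α_err ✓ (single-error assumption holds).
Step 4: error magnitude e = S_0/v_5 = S_0·∏_{j≠5}(α_5 − α_j) = 7·4 = 28 ≡ 6 (mod 11).
Step 5: correct position 5: c_5 = r_5 − e = 9 − 6 ≡ 3 (mod 11). Hence c = [10, 6, 0, 7, 3].
  Check: interpolating c through the α_i gives m(x) = 1 + 7·x (degree < 2) with m(α_i) = c_i for every i, so c is indeed a codeword.


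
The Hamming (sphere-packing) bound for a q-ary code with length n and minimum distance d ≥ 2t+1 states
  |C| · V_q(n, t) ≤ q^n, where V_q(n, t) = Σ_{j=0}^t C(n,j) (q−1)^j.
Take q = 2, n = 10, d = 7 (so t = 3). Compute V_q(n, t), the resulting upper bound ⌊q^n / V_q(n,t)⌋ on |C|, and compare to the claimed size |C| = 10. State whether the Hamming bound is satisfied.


V_q(n, t) = 176, q^n = 1024, Hamming bound = 5, |C| = 10 > bound (violated).

Step 1: Compute V_q(n, t) = Σ_{j=0}^3 C(n, j) (q−1)^j.
  j = 0: C(10,0)·(1)^0 = 1·1 = 1.
  j = 1: C(10,1)·(1)^1 = 10·1 = 10.
  j = 2: C(10,2)·(1)^2 = 45·1 = 45.
  j = 3: C(10,3)·(1)^3 = 120·1 = 120.
  V_q(n, t) = 1 + 10 + 45 + 120 = 176.
Step 2: q^n = 2^10 = 1024.
Step 3: Hamming bound ⌊q^n / V_q(n,t)⌋ = ⌊1024/176⌋ = 5.
Step 4: Compare |C| = 10 to 5: violated.
The claimed |C| lies above the Hamming bound, so no 2-ary code of length 10 with d ≥ 7 can have 10 codewords.


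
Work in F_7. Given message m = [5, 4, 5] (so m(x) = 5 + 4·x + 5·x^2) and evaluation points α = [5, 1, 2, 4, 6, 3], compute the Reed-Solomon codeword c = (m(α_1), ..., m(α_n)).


c = [3, 0, 5, 3, 6, 6]

Message polynomial: m(x) = 5 + 4·x + 5·x^2 (mod 7).
For each evaluation point α_i, compute m(α_i) mod 7:
  α_1 = 5: Horner steps 5 → 1 → 3, so m(5) = 3.
  α_2 = 1: Horner steps 5 → 2 → 0, so m(1) = 0.
  α_3 = 2: Horner steps 5 → 0 → 5, so m(2) = 5.
  α_4 = 4: Horner steps 5 → 3 → 3, so m(4) = 3.
  α_5 = 6: Horner steps 5 → 6 → 6, so m(6) = 6.
  α_6 = 3: Horner steps 5 → 5 → 6, so m(3) = 6.
Codeword c = [3, 0, 5, 3, 6, 6] ∈ F_7^6.


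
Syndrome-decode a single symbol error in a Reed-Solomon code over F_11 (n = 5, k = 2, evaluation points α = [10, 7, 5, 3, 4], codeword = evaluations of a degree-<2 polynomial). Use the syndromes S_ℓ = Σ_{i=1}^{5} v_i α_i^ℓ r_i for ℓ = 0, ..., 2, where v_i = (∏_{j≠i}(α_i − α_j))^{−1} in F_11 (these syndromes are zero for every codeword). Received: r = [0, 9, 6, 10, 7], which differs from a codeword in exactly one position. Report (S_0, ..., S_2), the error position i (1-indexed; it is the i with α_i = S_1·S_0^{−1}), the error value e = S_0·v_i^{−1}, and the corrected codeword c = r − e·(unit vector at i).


S = (10, 6, 8), error at position 3, error magnitude e = 2, c = [0, 9, 4, 10, 7].

Step 1: column multipliers v_i = (∏_{j≠i}(α_i − α_j))^{−1} mod 11.
  i = 1 (α = 10): (10−7)(10−5)(10−3)(10−4) = 3·5·7·6 = 630 ≡ 3, so v_1 = 3^{−1} = 4 (mod 11).
  i = 2 (α = 7): (7−10)(7−5)(7−3)(7−4) = (−3)·2·4·3 = −72 ≡ 5, so v_2 = 5^{−1} = 9 (mod 11).
  i = 3 (α = 5): (5−10)(5−7)(5−3)(5−4) = (−5)·(−2)·2·1 = 20 ≡ 9, so v_3 = 9^{−1} = 5 (mod 11).
  i = 4 (α = 3): (3−10)(3−7)(3−5)(3−4) = (−7)·(−4)·(−2)·(−1) = 56 ≡ 1, so v_4 = 1^{−1} = 1 (mod 11).
  i = 5 (α = 4): (4−10)(4−7)(4−5)(4−3) = (−6)·(−3)·(−1)·1 = −18 ≡ 4, so v_5 = 4^{−1} = 3 (mod 11).
  v = [4, 9, 5, 1, 3].
Step 2: syndromes of r = [0, 9, 6, 10, 7] (all sums mod 11).
  S_0 = Σ v_i r_i = 4·0 + 9·9 + 5·6 + 1·10 + 3·7 = 142 ≡ 10.
  S_1 = Σ v_i α_i r_i = 4·10·0 + 9·7·9 + 5·5·6 + 1·3·10 + 3·4·7 = 831 ≡ 6.
  α_i^2 mod 11 = [1, 5, 3, 9, 5].
  S_2 = Σ v_i α_i^2 r_i = 4·1·0 + 9·5·9 + 5·3·6 + 1·9·10 + 3·5·7 = 690 ≡ 8.
  S = (10, 6, 8) ≠ 0, so r is not a codeword (an error is present).
Step 3: locate the error. For a single error e at position i, S_ℓ = v_i·e·α_i^ℓ, so α_err = S_1/S_0.
  S_0^{−1} = 10^{−1} = 10 (mod 11), so α_err = 6·10 = 60 ≡ 5 = α_3. Error position i = 3.
  Consistency check: S_2/S_1 = 8·2 = 16 ≡ 5 = α_err ✓ (single-error assumption holds).
Step 4: error magnitude e = S_0/v_3 = S_0·∏_{j≠3}(α_3 − α_j) = 10·9 = 90 ≡ 2 (mod 11).
Step 5: correct position 3: c_3 = r_3 − e = 6 − 2 ≡ 4 (mod 11). Hence c = [0, 9, 4, 10, 7].
  Check: interpolating c through the α_i gives m(x) = 8 + 8·x (degree < 2) with m(α_i) = c_i for every i, so c is indeed a codeword.


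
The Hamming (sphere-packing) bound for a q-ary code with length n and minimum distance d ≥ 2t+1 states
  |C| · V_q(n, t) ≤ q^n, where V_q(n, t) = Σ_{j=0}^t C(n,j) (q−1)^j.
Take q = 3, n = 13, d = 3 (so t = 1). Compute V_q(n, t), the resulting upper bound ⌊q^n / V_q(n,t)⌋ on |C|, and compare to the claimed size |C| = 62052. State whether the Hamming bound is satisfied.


V_q(n, t) = 27, q^n = 1594323, Hamming bound = 59049, |C| = 62052 > bound (violated).

Step 1: Compute V_q(n, t) = Σ_{j=0}^1 C(n, j) (q−1)^j.
  j = 0: C(13,0)·(2)^0 = 1·1 = 1.
  j = 1: C(13,1)·(2)^1 = 13·2 = 26.
  V_q(n, t) = 1 + 26 = 27.
Step 2: q^n = 3^13 = 1594323.
Step 3: Hamming bound ⌊q^n / V_q(n,t)⌋ = ⌊1594323/27⌋ = 59049.
Step 4: Compare |C| = 62052 to 59049: violated.
The claimed |C| lies above the Hamming bound, so no 3-ary code of length 13 with d ≥ 3 can have 62052 codewords.


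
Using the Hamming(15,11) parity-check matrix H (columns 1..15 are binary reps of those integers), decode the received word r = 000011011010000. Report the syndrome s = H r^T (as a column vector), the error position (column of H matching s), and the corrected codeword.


s = (1, 0, 0, 1)^T, error position = 9, corrected codeword c = 000011010010000

Compute s = H r^T mod 2 one row at a time:
  s_1 = 1 + 1 + 0 + 1 + 0 + 0 + 0 + 0 = 3 ≡ 1 (mod 2).
  s_2 = 0 + 1 + 1 + 0 + 0 + 0 + 0 + 0 = 2 ≡ 0 (mod 2).
  s_3 = 0 + 0 + 1 + 0 + 0 + 1 + 0 + 0 = 2 ≡ 0 (mod 2).
  s_4 = 0 + 0 + 1 + 0 + 1 + 1 + 0 + 0 = 3 ≡ 1 (mod 2).
s = (1, 0, 0, 1)^T — this equals column 9 of H (binary 1001), so error is at position 9.
Correct: flip bit 9 of r = 000011011010000 to get c = 000011010010000.


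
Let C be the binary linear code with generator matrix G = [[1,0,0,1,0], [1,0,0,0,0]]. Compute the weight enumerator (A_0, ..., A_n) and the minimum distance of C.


Weight distribution: A_0 = 1, A_1 = 2, A_2 = 1. Minimum distance d = 1.

Enumerate all 2^2 = 4 messages m ∈ F_2^2.
For each, compute codeword c = mG in F_2^5, then tally its weight.
  m = 00 → c = 00000, weight = 0.
  m = 10 → c = 10010, weight = 2.
  m = 01 → c = 10000, weight = 1.
  m = 11 → c = 00010, weight = 1.
Tally weights:
  weight 0: 1 codewords.
  weight 1: 2 codewords.
  weight 2: 1 codewords.
Minimum distance d = smallest w > 0 with A_w > 0 = 1.
Sanity: Σ A_w = 4 = 2^2 = 4 ✓.


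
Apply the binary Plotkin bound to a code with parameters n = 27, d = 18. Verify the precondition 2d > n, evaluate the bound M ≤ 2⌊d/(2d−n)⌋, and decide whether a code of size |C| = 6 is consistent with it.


Plotkin bound M ≤ 4; given |C| = 6 > bound (violated).

Check applicability: 2d = 36, n = 27.
2d − n = 9 > 0, so Plotkin applies.
Compute d/(2d−n) = 18/9 ≈ 2.0000.
⌊d/(2d−n)⌋ = 2.
Plotkin bound: M ≤ 2·2 = 4.
Given |C| = 6, check: VIOLATED.
This |C| is above the Plotkin bound, so no binary code with n = 27, d = 18 and 6 codewords exists.


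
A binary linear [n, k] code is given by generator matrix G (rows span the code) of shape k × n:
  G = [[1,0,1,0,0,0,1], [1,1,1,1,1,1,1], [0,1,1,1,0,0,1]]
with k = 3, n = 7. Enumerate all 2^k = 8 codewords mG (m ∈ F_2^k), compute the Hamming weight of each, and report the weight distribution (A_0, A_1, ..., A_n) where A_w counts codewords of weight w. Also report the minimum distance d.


Weight distribution: A_0 = 1, A_3 = 3, A_4 = 3, A_7 = 1. Minimum distance d = 3.

Enumerate all 2^3 = 8 messages m ∈ F_2^3.
For each, compute codeword c = mG in F_2^7, then tally its weight.
  m = 000 → c = 0000000, weight = 0.
  m = 100 → c = 1010001, weight = 3.
  m = 010 → c = 1111111, weight = 7.
  m = 110 → c = 0101110, weight = 4.
  m = 001 → c = 0111001, weight = 4.
  m = 101 → c = 1101000, weight = 3.
  m = 011 → c = 1000110, weight = 3.
  m = 111 → c = 0010111, weight = 4.
Tally weights:
  weight 0: 1 codewords.
  weight 3: 3 codewords.
  weight 4: 3 codewords.
  weight 7: 1 codewords.
Minimum distance d = smallest w > 0 with A_w > 0 = 3.
Sanity: Σ A_w = 8 = 2^3 = 8 ✓.


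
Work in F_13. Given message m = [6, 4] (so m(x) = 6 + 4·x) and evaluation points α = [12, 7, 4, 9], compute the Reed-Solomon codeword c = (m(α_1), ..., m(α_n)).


c = [2, 8, 9, 3]

Message polynomial: m(x) = 6 + 4·x (mod 13).
For each evaluation point α_i, compute m(α_i) mod 13:
  α_1 = 12: Horner steps 4 → 2, so m(12) = 2.
  α_2 = 7: Horner steps 4 → 8, so m(7) = 8.
  α_3 = 4: Horner steps 4 → 9, so m(4) = 9.
  α_4 = 9: Horner steps 4 → 3, so m(9) = 3.
Codeword c = [2, 8, 9, 3] ∈ F_13^4.
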